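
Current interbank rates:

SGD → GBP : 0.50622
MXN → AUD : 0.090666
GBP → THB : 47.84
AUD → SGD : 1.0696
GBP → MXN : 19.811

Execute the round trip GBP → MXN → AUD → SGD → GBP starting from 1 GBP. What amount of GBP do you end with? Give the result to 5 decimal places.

0.97255

1 GBP × 19.811 = 19.811 MXN
19.811 MXN × 0.090666 = 1.796184126 AUD
1.796184126 AUD × 1.0696 = 1.9211985411696 SGD
1.9211985411696 SGD × 0.50622 = 0.972549125510874912 GBP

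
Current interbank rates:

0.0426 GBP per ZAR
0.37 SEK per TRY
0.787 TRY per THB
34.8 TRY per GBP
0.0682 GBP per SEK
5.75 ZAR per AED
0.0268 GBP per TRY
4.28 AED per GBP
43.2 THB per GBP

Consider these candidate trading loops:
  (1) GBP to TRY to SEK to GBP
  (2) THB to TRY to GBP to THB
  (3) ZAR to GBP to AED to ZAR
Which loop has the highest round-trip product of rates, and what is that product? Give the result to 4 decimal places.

1.0484

(1) 34.8 × 0.37 × 0.0682 = 0.87814
(2) 0.787 × 0.0268 × 43.2 = 0.91116
(3) 0.0426 × 4.28 × 5.75 = 1.04839
Highest is cycle (3) at 1.0484 (>1, arbitrage).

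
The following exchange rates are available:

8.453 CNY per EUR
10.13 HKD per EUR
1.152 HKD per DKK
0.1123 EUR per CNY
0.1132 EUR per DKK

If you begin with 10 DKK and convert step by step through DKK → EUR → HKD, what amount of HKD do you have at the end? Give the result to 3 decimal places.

11.467

10 DKK × 0.1132 = 1.132 EUR
1.132 EUR × 10.13 = 11.46716 HKD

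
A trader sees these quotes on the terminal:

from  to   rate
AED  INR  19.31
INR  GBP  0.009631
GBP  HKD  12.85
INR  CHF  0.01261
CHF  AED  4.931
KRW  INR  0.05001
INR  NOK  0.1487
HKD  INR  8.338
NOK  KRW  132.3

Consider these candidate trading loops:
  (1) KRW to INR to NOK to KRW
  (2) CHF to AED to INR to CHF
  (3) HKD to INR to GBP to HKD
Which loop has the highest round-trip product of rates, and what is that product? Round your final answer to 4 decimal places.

1.2007

(1) 0.05001 × 0.1487 × 132.3 = 0.98385
(2) 4.931 × 19.31 × 0.01261 = 1.20069
(3) 8.338 × 0.009631 × 12.85 = 1.03190
Highest is cycle (2) at 1.2007 (>1, arbitrage).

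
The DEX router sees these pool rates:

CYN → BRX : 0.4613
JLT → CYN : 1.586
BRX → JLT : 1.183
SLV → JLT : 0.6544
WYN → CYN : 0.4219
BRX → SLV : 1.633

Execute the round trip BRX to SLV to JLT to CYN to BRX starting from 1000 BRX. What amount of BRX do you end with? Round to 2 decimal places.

781.84

1000 BRX × 1.633 = 1633 SLV
1633 SLV × 0.6544 = 1068.6352 JLT
1068.6352 JLT × 1.586 = 1694.8554272 CYN
1694.8554272 CYN × 0.4613 = 781.83680856736 BRX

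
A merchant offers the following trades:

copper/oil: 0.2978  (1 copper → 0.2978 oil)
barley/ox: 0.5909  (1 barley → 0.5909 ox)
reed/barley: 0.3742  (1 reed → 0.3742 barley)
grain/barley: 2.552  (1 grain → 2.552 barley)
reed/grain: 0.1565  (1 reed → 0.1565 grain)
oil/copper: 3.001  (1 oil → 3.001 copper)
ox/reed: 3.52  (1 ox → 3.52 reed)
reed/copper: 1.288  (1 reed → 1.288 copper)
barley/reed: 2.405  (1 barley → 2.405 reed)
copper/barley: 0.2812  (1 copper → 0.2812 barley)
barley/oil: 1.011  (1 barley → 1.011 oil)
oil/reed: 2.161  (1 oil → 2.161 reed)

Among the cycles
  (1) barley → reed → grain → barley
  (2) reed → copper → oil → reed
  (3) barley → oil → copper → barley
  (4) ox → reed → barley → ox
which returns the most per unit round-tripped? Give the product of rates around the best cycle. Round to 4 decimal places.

0.9605

(1) 2.405 × 0.1565 × 2.552 = 0.96053
(2) 1.288 × 0.2978 × 2.161 = 0.82889
(3) 1.011 × 3.001 × 0.2812 = 0.85316
(4) 3.52 × 0.3742 × 0.5909 = 0.77832
Highest is cycle (1) at 0.9605 (≤1, no arbitrage).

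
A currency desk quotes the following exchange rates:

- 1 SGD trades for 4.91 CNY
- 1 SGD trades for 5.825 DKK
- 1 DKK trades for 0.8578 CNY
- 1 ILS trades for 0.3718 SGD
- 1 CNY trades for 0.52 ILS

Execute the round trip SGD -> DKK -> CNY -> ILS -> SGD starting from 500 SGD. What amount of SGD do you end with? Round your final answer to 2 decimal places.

500 SGD × 5.825 = 2912.5 DKK
2912.5 DKK × 0.8578 = 2498.3425 CNY
2498.3425 CNY × 0.52 = 1299.1381 ILS
1299.1381 ILS × 0.3718 = 483.01954558 SGD

483.02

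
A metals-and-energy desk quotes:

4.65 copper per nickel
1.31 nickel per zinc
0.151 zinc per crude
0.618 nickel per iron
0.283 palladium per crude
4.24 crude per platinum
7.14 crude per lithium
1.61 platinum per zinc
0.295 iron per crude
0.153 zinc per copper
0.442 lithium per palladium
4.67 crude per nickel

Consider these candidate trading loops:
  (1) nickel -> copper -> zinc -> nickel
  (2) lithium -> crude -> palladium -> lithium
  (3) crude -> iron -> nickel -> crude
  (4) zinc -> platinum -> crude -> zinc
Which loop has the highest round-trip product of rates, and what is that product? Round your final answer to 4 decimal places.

1.0308

(1) 4.65 × 0.153 × 1.31 = 0.93200
(2) 7.14 × 0.283 × 0.442 = 0.89311
(3) 0.295 × 0.618 × 4.67 = 0.85139
(4) 1.61 × 4.24 × 0.151 = 1.03079
Highest is cycle (4) at 1.0308 (>1, arbitrage).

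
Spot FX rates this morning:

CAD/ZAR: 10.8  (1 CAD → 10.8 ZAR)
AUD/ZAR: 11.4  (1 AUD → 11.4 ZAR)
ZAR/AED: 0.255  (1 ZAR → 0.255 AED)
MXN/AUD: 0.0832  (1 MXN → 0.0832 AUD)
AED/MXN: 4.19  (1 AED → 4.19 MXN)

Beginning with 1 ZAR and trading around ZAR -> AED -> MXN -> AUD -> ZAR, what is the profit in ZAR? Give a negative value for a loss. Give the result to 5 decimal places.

0.01340

1 ZAR × 0.255 = 0.255 AED
0.255 AED × 4.19 = 1.06845 MXN
1.06845 MXN × 0.0832 = 0.08889504 AUD
0.08889504 AUD × 11.4 = 1.013403456 ZAR
Net change: 1.013403456 − 1 = 0.013403456 ZAR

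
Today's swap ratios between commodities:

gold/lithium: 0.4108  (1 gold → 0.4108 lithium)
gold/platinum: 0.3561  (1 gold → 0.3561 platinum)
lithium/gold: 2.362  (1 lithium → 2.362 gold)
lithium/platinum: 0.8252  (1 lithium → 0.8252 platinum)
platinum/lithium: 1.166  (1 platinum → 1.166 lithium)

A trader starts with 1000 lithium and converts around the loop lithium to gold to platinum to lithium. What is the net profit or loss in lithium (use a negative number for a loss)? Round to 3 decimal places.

1000 lithium × 2.362 = 2362 gold
2362 gold × 0.3561 = 841.1082 platinum
841.1082 platinum × 1.166 = 980.7321612 lithium
Net change: 980.7321612 − 1000 = -19.2678388 lithium

-19.268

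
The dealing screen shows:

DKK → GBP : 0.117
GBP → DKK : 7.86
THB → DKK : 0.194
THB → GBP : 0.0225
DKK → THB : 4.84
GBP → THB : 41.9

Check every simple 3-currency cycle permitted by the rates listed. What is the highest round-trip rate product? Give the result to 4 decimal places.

0.9510

THB→DKK→GBP→THB: 0.194 × 0.117 × 41.9 = 0.95105
THB→GBP→DKK→THB: 0.0225 × 7.86 × 4.84 = 0.85595
Maximum is THB→DKK→GBP→THB at 0.9510; no arbitrage — every cycle loses value.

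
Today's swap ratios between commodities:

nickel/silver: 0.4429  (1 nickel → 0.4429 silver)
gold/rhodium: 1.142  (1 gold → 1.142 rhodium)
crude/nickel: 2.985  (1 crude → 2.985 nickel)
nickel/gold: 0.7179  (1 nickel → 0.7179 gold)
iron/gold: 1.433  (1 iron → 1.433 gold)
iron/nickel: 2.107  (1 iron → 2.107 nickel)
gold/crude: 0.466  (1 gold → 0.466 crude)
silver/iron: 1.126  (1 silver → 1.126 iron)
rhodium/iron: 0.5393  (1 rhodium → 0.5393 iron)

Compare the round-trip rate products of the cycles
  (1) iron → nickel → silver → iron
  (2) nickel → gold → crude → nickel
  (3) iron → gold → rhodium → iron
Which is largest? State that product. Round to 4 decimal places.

(1) 2.107 × 0.4429 × 1.126 = 1.05077
(2) 0.7179 × 0.466 × 2.985 = 0.99861
(3) 1.433 × 1.142 × 0.5393 = 0.88256
Highest is cycle (1) at 1.0508 (>1, arbitrage).

1.0508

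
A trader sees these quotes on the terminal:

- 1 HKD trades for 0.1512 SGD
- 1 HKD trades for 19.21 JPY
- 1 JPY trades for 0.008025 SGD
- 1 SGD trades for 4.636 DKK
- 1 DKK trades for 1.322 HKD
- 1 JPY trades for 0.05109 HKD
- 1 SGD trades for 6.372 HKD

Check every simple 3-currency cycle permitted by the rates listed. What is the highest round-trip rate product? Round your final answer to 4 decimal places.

SGD→HKD→JPY→SGD: 6.372 × 19.21 × 0.008025 = 0.98231
SGD→DKK→HKD→SGD: 4.636 × 1.322 × 0.1512 = 0.92667
Maximum is SGD→HKD→JPY→SGD at 0.9823; no arbitrage — every cycle loses value.

0.9823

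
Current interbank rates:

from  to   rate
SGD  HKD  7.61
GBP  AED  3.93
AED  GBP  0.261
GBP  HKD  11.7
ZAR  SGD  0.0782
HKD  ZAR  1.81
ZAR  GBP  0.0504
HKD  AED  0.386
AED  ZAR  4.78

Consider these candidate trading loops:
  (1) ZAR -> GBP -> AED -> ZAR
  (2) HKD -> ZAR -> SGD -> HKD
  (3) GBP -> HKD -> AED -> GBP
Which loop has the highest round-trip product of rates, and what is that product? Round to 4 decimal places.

(1) 0.0504 × 3.93 × 4.78 = 0.94678
(2) 1.81 × 0.0782 × 7.61 = 1.07713
(3) 11.7 × 0.386 × 0.261 = 1.17873
Highest is cycle (3) at 1.1787 (>1, arbitrage).

1.1787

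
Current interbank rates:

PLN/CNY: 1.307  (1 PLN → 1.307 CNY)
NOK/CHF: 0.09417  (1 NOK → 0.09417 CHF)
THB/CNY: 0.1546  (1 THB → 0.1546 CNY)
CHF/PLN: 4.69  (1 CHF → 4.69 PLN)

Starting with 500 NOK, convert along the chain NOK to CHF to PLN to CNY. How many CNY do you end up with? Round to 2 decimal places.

500 NOK × 0.09417 = 47.085 CHF
47.085 CHF × 4.69 = 220.82865 PLN
220.82865 PLN × 1.307 = 288.62304555 CNY

288.62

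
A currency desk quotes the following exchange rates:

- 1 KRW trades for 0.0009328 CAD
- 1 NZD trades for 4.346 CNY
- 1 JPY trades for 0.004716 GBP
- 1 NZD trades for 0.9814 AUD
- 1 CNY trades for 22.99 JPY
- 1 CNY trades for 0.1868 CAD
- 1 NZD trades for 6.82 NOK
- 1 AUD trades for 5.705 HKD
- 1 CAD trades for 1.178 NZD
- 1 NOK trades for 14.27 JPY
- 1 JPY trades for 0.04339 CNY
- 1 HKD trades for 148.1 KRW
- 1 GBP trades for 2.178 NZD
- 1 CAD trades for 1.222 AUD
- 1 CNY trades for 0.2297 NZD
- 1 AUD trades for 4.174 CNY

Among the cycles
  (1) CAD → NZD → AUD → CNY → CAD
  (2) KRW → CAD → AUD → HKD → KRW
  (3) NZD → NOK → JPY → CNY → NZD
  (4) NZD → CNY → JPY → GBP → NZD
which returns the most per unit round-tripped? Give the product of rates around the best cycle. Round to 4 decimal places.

(1) 1.178 × 0.9814 × 4.174 × 0.1868 = 0.90141
(2) 0.0009328 × 1.222 × 5.705 × 148.1 = 0.96310
(3) 6.82 × 14.27 × 0.04339 × 0.2297 = 0.96997
(4) 4.346 × 22.99 × 0.004716 × 2.178 = 1.02627
Highest is cycle (4) at 1.0263 (>1, arbitrage).

1.0263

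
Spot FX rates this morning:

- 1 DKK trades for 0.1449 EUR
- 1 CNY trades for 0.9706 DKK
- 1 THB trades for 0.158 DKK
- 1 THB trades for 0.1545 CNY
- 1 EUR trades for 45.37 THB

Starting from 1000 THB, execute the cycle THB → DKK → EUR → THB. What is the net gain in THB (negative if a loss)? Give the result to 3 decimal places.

1000 THB × 0.158 = 158 DKK
158 DKK × 0.1449 = 22.8942 EUR
22.8942 EUR × 45.37 = 1038.709854 THB
Net change: 1038.709854 − 1000 = 38.709854 THB

38.710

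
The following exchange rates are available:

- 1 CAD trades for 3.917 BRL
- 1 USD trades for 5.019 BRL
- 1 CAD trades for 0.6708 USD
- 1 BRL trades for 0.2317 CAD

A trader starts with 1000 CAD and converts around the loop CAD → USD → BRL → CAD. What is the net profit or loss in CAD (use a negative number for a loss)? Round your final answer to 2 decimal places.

-219.93

1000 CAD × 0.6708 = 670.8 USD
670.8 USD × 5.019 = 3366.7452 BRL
3366.7452 BRL × 0.2317 = 780.07486284 CAD
Net change: 780.07486284 − 1000 = -219.92513716 CAD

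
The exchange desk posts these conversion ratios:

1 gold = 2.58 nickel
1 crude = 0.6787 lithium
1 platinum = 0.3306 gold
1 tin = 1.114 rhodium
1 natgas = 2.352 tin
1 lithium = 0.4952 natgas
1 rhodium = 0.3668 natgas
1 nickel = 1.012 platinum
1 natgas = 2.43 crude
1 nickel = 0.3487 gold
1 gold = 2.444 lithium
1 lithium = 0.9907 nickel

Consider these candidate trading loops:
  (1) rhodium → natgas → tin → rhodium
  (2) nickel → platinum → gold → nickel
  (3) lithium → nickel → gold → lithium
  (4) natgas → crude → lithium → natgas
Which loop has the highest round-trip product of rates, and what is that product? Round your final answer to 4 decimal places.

(1) 0.3668 × 2.352 × 1.114 = 0.96106
(2) 1.012 × 0.3306 × 2.58 = 0.86318
(3) 0.9907 × 0.3487 × 2.444 = 0.84430
(4) 2.43 × 0.6787 × 0.4952 = 0.81670
Highest is cycle (1) at 0.9611 (≤1, no arbitrage).

0.9611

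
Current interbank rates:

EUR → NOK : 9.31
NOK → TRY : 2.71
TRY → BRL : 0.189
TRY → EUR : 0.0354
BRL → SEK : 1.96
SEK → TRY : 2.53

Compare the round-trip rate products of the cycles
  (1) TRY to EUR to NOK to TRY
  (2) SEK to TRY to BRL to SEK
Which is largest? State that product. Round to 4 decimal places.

0.9372

(1) 0.0354 × 9.31 × 2.71 = 0.89315
(2) 2.53 × 0.189 × 1.96 = 0.93721
Highest is cycle (2) at 0.9372 (≤1, no arbitrage).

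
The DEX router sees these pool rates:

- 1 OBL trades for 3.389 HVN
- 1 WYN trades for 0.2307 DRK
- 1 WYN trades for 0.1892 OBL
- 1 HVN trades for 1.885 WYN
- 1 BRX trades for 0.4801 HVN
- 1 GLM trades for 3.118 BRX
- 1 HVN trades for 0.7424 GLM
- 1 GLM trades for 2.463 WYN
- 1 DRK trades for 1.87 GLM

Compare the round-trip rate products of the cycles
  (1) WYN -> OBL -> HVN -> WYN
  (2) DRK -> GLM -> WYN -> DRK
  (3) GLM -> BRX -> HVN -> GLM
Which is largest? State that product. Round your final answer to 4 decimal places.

1.2087

(1) 0.1892 × 3.389 × 1.885 = 1.20866
(2) 1.87 × 2.463 × 0.2307 = 1.06256
(3) 3.118 × 0.4801 × 0.7424 = 1.11134
Highest is cycle (1) at 1.2087 (>1, arbitrage).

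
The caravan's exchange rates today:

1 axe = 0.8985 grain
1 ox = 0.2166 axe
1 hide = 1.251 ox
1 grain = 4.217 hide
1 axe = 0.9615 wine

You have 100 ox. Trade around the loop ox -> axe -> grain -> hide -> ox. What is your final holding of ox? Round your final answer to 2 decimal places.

100 ox × 0.2166 = 21.66 axe
21.66 axe × 0.8985 = 19.46151 grain
19.46151 grain × 4.217 = 82.06918767 hide
82.06918767 hide × 1.251 = 102.66855377517 ox

102.67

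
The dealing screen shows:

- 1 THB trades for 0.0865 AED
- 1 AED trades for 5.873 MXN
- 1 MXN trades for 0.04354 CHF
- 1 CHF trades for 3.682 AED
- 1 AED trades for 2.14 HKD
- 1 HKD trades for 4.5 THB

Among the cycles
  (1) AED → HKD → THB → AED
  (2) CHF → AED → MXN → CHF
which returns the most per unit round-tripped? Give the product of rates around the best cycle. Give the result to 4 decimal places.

(1) 2.14 × 4.5 × 0.0865 = 0.83300
(2) 3.682 × 5.873 × 0.04354 = 0.94153
Highest is cycle (2) at 0.9415 (≤1, no arbitrage).

0.9415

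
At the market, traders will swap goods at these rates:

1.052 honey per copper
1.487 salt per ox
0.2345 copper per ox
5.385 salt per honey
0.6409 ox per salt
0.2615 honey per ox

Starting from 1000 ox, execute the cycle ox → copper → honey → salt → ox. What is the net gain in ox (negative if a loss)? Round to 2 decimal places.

-148.60

1000 ox × 0.2345 = 234.5 copper
234.5 copper × 1.052 = 246.694 honey
246.694 honey × 5.385 = 1328.44719 salt
1328.44719 salt × 0.6409 = 851.401804071 ox
Net change: 851.401804071 − 1000 = -148.598195929 ox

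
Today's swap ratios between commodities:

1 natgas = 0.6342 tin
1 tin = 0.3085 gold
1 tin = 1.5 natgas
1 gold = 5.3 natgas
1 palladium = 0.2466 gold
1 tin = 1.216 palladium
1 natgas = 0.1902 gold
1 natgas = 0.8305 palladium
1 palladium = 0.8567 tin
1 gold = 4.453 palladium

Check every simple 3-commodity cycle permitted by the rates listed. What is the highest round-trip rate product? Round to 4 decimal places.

palladium→tin→gold→palladium: 0.8567 × 0.3085 × 4.453 = 1.17689
natgas→palladium→gold→natgas: 0.8305 × 0.2466 × 5.3 = 1.08545
natgas→palladium→tin→natgas: 0.8305 × 0.8567 × 1.5 = 1.06723
natgas→tin→gold→natgas: 0.6342 × 0.3085 × 5.3 = 1.03695
Maximum is palladium→tin→gold→palladium at 1.1769; arbitrage exists.

1.1769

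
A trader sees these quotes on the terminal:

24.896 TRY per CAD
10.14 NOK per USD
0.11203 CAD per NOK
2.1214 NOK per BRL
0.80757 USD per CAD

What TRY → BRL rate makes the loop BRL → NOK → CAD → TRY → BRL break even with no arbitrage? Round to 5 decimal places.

Known legs of the cycle: 2.1214 × 0.11203 × 24.896 = 5.916794364032
For no arbitrage the full-cycle product must be 1, so the missing rate is 1 / 5.916794364032 ≈ 0.1690104.

0.16901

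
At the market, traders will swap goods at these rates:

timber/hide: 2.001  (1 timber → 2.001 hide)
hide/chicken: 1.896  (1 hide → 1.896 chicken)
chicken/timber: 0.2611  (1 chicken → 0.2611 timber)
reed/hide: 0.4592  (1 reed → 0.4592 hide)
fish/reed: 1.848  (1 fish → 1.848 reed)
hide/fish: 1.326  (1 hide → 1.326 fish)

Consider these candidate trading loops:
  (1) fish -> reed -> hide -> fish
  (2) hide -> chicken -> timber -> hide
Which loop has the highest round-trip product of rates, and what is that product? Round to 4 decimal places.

(1) 1.848 × 0.4592 × 1.326 = 1.12525
(2) 1.896 × 0.2611 × 2.001 = 0.99059
Highest is cycle (1) at 1.1252 (>1, arbitrage).

1.1252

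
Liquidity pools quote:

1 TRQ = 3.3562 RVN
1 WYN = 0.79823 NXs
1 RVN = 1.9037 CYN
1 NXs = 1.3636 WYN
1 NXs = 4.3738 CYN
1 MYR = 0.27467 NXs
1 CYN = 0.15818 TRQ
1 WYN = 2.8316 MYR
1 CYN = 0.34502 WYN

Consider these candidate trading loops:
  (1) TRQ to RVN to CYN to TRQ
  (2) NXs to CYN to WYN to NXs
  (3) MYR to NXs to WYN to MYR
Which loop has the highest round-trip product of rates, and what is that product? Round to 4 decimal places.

(1) 3.3562 × 1.9037 × 0.15818 = 1.01064
(2) 4.3738 × 0.34502 × 0.79823 = 1.20457
(3) 0.27467 × 1.3636 × 2.8316 = 1.06055
Highest is cycle (2) at 1.2046 (>1, arbitrage).

1.2046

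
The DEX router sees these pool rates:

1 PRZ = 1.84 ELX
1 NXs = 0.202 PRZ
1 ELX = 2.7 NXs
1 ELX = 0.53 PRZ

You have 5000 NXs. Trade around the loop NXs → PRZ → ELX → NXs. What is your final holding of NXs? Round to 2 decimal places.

5017.68

5000 NXs × 0.202 = 1010 PRZ
1010 PRZ × 1.84 = 1858.4 ELX
1858.4 ELX × 2.7 = 5017.68 NXs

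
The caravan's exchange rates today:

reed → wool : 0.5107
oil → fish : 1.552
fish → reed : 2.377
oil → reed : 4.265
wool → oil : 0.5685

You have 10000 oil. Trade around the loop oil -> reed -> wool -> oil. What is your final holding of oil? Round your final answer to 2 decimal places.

10000 oil × 4.265 = 42650 reed
42650 reed × 0.5107 = 21781.355 wool
21781.355 wool × 0.5685 = 12382.7003175 oil

12382.70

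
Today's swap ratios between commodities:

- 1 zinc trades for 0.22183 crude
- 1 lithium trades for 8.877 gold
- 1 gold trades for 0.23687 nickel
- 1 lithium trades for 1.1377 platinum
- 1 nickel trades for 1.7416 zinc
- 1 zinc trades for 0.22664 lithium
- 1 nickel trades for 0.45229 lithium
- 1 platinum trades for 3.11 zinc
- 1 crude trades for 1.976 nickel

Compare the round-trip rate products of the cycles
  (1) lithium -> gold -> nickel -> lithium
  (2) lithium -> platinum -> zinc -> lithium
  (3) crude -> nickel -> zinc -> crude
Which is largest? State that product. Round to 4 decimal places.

(1) 8.877 × 0.23687 × 0.45229 = 0.95103
(2) 1.1377 × 3.11 × 0.22664 = 0.80191
(3) 1.976 × 1.7416 × 0.22183 = 0.76341
Highest is cycle (1) at 0.9510 (≤1, no arbitrage).

0.9510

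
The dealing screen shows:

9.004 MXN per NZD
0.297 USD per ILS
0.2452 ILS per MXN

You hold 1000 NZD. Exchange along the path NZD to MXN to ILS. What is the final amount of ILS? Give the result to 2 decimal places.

1000 NZD × 9.004 = 9004 MXN
9004 MXN × 0.2452 = 2207.7808 ILS

2207.78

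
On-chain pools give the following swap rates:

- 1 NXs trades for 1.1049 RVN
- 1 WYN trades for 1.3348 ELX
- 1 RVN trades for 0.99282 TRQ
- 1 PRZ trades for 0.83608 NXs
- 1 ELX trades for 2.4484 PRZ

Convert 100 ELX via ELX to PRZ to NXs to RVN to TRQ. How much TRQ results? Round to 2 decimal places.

100 ELX × 2.4484 = 244.84 PRZ
244.84 PRZ × 0.83608 = 204.7058272 NXs
204.7058272 NXs × 1.1049 = 226.17946847328 RVN
226.17946847328 RVN × 0.99282 = 224.5554998896418496 TRQ

224.56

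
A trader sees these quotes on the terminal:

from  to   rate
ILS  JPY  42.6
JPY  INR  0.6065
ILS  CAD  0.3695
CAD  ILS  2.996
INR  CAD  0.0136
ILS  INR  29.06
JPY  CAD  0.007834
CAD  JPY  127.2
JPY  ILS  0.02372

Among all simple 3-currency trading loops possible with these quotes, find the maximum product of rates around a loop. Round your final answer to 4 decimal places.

CAD→ILS→INR→CAD: 2.996 × 29.06 × 0.0136 = 1.18407
CAD→JPY→ILS→CAD: 127.2 × 0.02372 × 0.3695 = 1.11485
CAD→JPY→INR→CAD: 127.2 × 0.6065 × 0.0136 = 1.04920
CAD→ILS→JPY→CAD: 2.996 × 42.6 × 0.007834 = 0.99985
Maximum is CAD→ILS→INR→CAD at 1.1841; arbitrage exists.

1.1841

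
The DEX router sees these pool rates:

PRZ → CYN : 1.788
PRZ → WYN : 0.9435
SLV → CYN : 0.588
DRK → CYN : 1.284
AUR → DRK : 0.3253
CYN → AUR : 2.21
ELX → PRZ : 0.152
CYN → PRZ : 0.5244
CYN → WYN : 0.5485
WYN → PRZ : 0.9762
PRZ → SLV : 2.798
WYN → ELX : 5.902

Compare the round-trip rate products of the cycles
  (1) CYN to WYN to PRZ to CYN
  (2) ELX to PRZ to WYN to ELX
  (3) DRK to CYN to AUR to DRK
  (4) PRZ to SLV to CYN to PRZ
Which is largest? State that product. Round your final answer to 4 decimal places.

(1) 0.5485 × 0.9762 × 1.788 = 0.95738
(2) 0.152 × 0.9435 × 5.902 = 0.84642
(3) 1.284 × 2.21 × 0.3253 = 0.92308
(4) 2.798 × 0.588 × 0.5244 = 0.86276
Highest is cycle (1) at 0.9574 (≤1, no arbitrage).

0.9574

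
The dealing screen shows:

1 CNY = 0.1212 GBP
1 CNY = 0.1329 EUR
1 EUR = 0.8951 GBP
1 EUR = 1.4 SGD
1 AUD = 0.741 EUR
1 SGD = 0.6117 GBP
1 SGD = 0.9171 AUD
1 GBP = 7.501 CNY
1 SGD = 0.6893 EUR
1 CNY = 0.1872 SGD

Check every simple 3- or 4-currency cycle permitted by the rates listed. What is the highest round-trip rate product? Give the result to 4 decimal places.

EUR→SGD→AUD→EUR: 1.4 × 0.9171 × 0.741 = 0.95140
EUR→GBP→CNY→EUR: 0.8951 × 7.501 × 0.1329 = 0.89231
EUR→GBP→CNY→SGD→EUR: 0.8951 × 7.501 × 0.1872 × 0.6893 = 0.86637
GBP→CNY→SGD→GBP: 7.501 × 0.1872 × 0.6117 = 0.85894
EUR→SGD→GBP→CNY→EUR: 1.4 × 0.6117 × 7.501 × 0.1329 = 0.85371
Maximum is EUR→SGD→AUD→EUR at 0.9514; no arbitrage — every cycle loses value.

0.9514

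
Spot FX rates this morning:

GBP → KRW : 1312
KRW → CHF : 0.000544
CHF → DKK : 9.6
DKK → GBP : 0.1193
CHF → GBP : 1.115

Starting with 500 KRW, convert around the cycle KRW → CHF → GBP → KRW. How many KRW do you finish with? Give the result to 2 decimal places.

397.90

500 KRW × 0.000544 = 0.272 CHF
0.272 CHF × 1.115 = 0.30328 GBP
0.30328 GBP × 1312 = 397.90336 KRW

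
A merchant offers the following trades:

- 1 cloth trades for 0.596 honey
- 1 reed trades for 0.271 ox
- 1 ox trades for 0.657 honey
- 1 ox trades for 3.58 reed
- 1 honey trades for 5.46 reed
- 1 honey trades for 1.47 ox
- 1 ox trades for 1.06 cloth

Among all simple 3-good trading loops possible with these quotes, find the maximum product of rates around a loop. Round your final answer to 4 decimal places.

0.9721

ox→honey→reed→ox: 0.657 × 5.46 × 0.271 = 0.97214
ox→cloth→honey→ox: 1.06 × 0.596 × 1.47 = 0.92869
Maximum is ox→honey→reed→ox at 0.9721; no arbitrage — every cycle loses value.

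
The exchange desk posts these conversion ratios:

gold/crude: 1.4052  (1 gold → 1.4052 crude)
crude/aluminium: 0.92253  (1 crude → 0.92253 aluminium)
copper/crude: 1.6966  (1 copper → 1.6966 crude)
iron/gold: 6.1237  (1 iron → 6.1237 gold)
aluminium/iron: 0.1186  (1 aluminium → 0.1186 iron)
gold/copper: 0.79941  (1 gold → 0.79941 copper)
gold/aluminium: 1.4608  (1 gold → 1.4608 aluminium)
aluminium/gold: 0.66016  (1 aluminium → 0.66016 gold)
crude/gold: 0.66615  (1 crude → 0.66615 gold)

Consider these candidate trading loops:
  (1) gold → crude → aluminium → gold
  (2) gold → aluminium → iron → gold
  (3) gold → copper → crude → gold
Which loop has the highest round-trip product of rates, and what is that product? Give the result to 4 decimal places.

(1) 1.4052 × 0.92253 × 0.66016 = 0.85579
(2) 1.4608 × 0.1186 × 6.1237 = 1.06094
(3) 0.79941 × 1.6966 × 0.66615 = 0.90349
Highest is cycle (2) at 1.0609 (>1, arbitrage).

1.0609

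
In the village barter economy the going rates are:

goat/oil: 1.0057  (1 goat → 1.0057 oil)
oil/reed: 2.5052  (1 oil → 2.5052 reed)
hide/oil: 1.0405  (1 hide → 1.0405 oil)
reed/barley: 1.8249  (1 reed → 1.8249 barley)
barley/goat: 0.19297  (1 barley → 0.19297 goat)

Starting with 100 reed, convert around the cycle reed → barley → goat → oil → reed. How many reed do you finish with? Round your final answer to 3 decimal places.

100 reed × 1.8249 = 182.49 barley
182.49 barley × 0.19297 = 35.2150953 goat
35.2150953 goat × 1.0057 = 35.41582134321 oil
35.41582134321 oil × 2.5052 = 88.723715629009692 reed

88.724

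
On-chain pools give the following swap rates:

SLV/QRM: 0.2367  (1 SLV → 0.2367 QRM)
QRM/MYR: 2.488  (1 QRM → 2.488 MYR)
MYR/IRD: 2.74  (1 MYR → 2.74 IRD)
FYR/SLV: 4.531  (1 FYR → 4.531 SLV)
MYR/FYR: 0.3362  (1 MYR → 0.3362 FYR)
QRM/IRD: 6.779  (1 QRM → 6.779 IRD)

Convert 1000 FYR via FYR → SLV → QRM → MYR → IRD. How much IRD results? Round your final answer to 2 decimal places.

7311.28

1000 FYR × 4.531 = 4531 SLV
4531 SLV × 0.2367 = 1072.4877 QRM
1072.4877 QRM × 2.488 = 2668.3493976 MYR
2668.3493976 MYR × 2.74 = 7311.277349424 IRD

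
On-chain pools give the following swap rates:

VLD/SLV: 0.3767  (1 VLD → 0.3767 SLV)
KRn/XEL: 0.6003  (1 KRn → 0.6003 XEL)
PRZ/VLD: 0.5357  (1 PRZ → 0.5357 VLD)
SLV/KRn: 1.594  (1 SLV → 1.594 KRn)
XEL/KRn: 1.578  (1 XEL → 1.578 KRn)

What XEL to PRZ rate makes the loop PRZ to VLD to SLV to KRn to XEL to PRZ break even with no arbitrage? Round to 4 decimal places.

5.1788

Known legs of the cycle: 0.5357 × 0.3767 × 1.594 × 0.6003 = 0.193096288810458
For no arbitrage the full-cycle product must be 1, so the missing rate is 1 / 0.193096288810458 ≈ 5.178763.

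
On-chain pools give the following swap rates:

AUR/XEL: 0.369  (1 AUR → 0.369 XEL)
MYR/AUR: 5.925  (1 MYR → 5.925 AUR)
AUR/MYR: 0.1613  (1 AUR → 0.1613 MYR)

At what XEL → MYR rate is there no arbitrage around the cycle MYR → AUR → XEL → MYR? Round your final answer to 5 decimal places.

Known legs of the cycle: 5.925 × 0.369 = 2.186325
For no arbitrage the full-cycle product must be 1, so the missing rate is 1 / 2.186325 ≈ 0.4573885.

0.45739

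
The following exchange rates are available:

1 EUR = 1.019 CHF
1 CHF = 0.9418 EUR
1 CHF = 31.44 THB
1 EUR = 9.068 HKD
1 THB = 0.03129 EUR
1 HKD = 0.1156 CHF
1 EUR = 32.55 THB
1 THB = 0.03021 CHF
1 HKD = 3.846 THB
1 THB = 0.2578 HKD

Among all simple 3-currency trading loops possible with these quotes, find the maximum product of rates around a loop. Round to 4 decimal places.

1.0913

HKD→THB→EUR→HKD: 3.846 × 0.03129 × 9.068 = 1.09126
EUR→CHF→THB→EUR: 1.019 × 31.44 × 0.03129 = 1.00245
HKD→CHF→EUR→HKD: 0.1156 × 0.9418 × 9.068 = 0.98725
HKD→CHF→THB→HKD: 0.1156 × 31.44 × 0.2578 = 0.93696
EUR→THB→CHF→EUR: 32.55 × 0.03021 × 0.9418 = 0.92611
Maximum is HKD→THB→EUR→HKD at 1.0913; arbitrage exists.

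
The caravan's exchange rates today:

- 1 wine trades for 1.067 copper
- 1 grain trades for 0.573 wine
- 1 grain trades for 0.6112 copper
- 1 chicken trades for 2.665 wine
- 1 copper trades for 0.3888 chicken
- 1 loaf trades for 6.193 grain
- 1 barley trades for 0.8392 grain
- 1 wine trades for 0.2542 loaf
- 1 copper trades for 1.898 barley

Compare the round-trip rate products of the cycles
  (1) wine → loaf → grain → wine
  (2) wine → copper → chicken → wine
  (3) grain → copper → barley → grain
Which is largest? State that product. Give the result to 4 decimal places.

1.1056

(1) 0.2542 × 6.193 × 0.573 = 0.90205
(2) 1.067 × 0.3888 × 2.665 = 1.10557
(3) 0.6112 × 1.898 × 0.8392 = 0.97352
Highest is cycle (2) at 1.1056 (>1, arbitrage).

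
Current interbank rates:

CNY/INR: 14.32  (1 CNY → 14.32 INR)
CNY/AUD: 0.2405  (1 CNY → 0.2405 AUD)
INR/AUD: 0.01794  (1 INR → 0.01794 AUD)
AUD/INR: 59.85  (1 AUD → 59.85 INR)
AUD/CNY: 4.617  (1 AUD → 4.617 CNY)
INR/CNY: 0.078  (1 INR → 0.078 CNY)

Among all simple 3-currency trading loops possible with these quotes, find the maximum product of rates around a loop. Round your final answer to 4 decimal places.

INR→AUD→CNY→INR: 0.01794 × 4.617 × 14.32 = 1.18611
INR→CNY→AUD→INR: 0.078 × 0.2405 × 59.85 = 1.12273
Maximum is INR→AUD→CNY→INR at 1.1861; arbitrage exists.

1.1861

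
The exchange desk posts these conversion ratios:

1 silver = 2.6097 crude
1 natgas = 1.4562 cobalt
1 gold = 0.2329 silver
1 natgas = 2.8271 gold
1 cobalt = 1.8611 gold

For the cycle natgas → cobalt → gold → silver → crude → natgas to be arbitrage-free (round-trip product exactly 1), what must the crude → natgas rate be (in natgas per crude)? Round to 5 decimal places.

Known legs of the cycle: 1.4562 × 1.8611 × 0.2329 × 2.6097 = 1.6472169779795766
For no arbitrage the full-cycle product must be 1, so the missing rate is 1 / 1.6472169779795766 ≈ 0.6070846.

0.60708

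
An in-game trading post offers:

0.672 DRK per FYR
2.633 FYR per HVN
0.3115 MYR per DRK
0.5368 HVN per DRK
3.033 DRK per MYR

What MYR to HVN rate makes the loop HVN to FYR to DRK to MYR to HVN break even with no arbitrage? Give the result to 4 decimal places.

Known legs of the cycle: 2.633 × 0.672 × 0.3115 = 0.551160624
For no arbitrage the full-cycle product must be 1, so the missing rate is 1 / 0.551160624 ≈ 1.814353.

1.8144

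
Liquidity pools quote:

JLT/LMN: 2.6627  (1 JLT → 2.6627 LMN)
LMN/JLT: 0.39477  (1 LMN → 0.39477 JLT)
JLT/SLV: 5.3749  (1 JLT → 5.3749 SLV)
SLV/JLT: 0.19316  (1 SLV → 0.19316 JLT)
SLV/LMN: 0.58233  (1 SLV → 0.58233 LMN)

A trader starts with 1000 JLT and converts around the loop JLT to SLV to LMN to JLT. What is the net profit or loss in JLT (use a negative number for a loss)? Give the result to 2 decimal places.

1000 JLT × 5.3749 = 5374.9 SLV
5374.9 SLV × 0.58233 = 3129.965517 LMN
3129.965517 LMN × 0.39477 = 1235.61648714609 JLT
Net change: 1235.61648714609 − 1000 = 235.61648714609 JLT

235.62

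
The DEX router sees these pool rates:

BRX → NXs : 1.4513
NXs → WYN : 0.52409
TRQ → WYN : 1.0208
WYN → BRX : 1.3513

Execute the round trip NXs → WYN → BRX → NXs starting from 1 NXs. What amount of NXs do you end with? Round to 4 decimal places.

1 NXs × 0.52409 = 0.52409 WYN
0.52409 WYN × 1.3513 = 0.708202817 BRX
0.708202817 BRX × 1.4513 = 1.0278147483121 NXs

1.0278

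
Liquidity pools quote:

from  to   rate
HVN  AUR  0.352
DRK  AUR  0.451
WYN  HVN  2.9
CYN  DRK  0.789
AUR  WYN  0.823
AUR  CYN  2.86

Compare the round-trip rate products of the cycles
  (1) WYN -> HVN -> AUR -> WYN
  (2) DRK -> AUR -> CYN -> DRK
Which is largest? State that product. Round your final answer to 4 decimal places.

(1) 2.9 × 0.352 × 0.823 = 0.84012
(2) 0.451 × 2.86 × 0.789 = 1.01770
Highest is cycle (2) at 1.0177 (>1, arbitrage).

1.0177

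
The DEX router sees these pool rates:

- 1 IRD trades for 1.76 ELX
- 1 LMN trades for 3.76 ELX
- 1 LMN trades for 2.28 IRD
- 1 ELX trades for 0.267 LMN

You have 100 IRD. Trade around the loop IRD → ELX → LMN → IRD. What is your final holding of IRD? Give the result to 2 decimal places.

107.14

100 IRD × 1.76 = 176 ELX
176 ELX × 0.267 = 46.992 LMN
46.992 LMN × 2.28 = 107.14176 IRD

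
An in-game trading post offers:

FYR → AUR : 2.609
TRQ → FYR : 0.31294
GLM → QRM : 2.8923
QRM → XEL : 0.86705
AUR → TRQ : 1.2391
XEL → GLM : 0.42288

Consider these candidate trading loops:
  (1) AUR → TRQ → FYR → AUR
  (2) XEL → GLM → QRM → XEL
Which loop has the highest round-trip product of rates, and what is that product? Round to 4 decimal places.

1.0605

(1) 1.2391 × 0.31294 × 2.609 = 1.01168
(2) 0.42288 × 2.8923 × 0.86705 = 1.06049
Highest is cycle (2) at 1.0605 (>1, arbitrage).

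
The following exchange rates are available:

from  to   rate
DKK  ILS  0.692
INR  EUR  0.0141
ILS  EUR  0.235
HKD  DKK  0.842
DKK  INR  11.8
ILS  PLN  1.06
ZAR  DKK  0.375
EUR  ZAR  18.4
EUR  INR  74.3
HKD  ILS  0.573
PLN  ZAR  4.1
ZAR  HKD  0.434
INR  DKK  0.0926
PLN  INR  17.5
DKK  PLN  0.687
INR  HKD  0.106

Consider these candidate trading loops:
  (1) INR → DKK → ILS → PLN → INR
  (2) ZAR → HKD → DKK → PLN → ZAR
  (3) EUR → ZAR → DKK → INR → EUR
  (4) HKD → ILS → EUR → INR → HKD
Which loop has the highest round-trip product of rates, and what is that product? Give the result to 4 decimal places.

(1) 0.0926 × 0.692 × 1.06 × 17.5 = 1.18867
(2) 0.434 × 0.842 × 0.687 × 4.1 = 1.02930
(3) 18.4 × 0.375 × 11.8 × 0.0141 = 1.14802
(4) 0.573 × 0.235 × 74.3 × 0.106 = 1.06052
Highest is cycle (1) at 1.1887 (>1, arbitrage).

1.1887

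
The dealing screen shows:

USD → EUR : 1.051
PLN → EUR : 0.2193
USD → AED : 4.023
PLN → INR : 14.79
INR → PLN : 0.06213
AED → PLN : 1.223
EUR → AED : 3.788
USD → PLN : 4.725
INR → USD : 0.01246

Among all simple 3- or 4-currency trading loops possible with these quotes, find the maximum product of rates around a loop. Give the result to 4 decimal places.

PLN→EUR→AED→PLN: 0.2193 × 3.788 × 1.223 = 1.01596
PLN→INR→USD→AED→PLN: 14.79 × 0.01246 × 4.023 × 1.223 = 0.90670
PLN→INR→USD→PLN: 14.79 × 0.01246 × 4.725 = 0.87074
Maximum is PLN→EUR→AED→PLN at 1.0160; arbitrage exists.

1.0160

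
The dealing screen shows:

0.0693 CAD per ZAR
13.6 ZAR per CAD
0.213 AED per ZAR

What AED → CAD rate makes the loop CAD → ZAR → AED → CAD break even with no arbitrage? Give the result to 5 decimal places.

Known legs of the cycle: 13.6 × 0.213 = 2.8968
For no arbitrage the full-cycle product must be 1, so the missing rate is 1 / 2.8968 ≈ 0.3452085.

0.34521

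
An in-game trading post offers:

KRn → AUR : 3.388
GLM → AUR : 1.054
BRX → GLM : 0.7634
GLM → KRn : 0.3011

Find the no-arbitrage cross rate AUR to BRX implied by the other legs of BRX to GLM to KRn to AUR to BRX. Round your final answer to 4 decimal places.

Known legs of the cycle: 0.7634 × 0.3011 × 3.388 = 0.77876479912
For no arbitrage the full-cycle product must be 1, so the missing rate is 1 / 0.77876479912 ≈ 1.284085.

1.2841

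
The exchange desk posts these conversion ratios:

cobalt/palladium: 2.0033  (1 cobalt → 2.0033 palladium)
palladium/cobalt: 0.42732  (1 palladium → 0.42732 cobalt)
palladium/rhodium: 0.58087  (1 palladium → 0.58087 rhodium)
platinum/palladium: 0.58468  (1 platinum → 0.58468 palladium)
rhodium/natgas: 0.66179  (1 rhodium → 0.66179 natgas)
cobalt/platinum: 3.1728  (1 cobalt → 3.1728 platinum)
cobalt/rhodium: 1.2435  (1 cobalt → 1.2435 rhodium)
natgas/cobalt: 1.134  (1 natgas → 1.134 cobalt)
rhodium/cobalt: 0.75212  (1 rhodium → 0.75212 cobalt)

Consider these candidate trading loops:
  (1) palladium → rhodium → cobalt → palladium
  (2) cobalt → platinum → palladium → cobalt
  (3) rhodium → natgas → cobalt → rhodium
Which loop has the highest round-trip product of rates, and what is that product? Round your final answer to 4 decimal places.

0.9332

(1) 0.58087 × 0.75212 × 2.0033 = 0.87521
(2) 3.1728 × 0.58468 × 0.42732 = 0.79271
(3) 0.66179 × 1.134 × 1.2435 = 0.93321
Highest is cycle (3) at 0.9332 (≤1, no arbitrage).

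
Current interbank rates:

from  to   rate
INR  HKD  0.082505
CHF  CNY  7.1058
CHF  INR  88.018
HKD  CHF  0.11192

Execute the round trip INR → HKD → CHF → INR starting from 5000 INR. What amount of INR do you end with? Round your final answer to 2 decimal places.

4063.77

5000 INR × 0.082505 = 412.525 HKD
412.525 HKD × 0.11192 = 46.169798 CHF
46.169798 CHF × 88.018 = 4063.773280364 INR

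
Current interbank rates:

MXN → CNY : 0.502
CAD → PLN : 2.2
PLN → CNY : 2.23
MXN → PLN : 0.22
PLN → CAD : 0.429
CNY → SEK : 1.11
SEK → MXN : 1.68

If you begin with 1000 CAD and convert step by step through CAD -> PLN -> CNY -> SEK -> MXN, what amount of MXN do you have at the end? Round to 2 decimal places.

9148.71

1000 CAD × 2.2 = 2200 PLN
2200 PLN × 2.23 = 4906 CNY
4906 CNY × 1.11 = 5445.66 SEK
5445.66 SEK × 1.68 = 9148.7088 MXN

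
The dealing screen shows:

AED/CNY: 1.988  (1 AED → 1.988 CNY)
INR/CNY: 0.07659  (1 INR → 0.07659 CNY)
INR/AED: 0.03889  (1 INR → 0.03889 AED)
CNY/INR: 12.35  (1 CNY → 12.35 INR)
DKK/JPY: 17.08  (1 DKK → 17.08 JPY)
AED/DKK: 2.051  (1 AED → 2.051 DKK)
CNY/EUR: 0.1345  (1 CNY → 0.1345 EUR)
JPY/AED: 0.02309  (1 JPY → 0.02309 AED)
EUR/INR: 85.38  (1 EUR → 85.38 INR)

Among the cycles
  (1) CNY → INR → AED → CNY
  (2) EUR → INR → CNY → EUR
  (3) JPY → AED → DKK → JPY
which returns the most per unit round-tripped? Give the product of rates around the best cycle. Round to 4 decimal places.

(1) 12.35 × 0.03889 × 1.988 = 0.95482
(2) 85.38 × 0.07659 × 0.1345 = 0.87953
(3) 0.02309 × 2.051 × 17.08 = 0.80887
Highest is cycle (1) at 0.9548 (≤1, no arbitrage).

0.9548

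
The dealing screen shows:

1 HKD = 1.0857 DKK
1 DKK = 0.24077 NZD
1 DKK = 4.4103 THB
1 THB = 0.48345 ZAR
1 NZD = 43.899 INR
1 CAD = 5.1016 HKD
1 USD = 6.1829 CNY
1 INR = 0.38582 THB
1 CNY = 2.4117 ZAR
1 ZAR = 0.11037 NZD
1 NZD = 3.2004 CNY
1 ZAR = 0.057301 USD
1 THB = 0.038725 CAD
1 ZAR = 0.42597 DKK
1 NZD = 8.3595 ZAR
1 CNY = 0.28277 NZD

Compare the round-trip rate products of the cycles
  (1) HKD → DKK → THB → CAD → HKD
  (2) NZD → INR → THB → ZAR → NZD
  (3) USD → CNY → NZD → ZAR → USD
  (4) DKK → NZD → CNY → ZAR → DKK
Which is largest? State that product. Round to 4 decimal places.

(1) 1.0857 × 4.4103 × 0.038725 × 5.1016 = 0.94597
(2) 43.899 × 0.38582 × 0.48345 × 0.11037 = 0.90374
(3) 6.1829 × 0.28277 × 8.3595 × 0.057301 = 0.83747
(4) 0.24077 × 3.2004 × 2.4117 × 0.42597 = 0.79161
Highest is cycle (1) at 0.9460 (≤1, no arbitrage).

0.9460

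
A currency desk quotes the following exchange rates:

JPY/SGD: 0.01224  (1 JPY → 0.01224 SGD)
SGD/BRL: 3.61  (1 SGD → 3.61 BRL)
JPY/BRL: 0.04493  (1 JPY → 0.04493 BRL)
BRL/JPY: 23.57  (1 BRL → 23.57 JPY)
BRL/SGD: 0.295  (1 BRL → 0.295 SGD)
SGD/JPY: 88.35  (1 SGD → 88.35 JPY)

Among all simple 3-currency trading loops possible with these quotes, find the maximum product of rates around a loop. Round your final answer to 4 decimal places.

1.1710

BRL→SGD→JPY→BRL: 0.295 × 88.35 × 0.04493 = 1.17102
BRL→JPY→SGD→BRL: 23.57 × 0.01224 × 3.61 = 1.04147
Maximum is BRL→SGD→JPY→BRL at 1.1710; arbitrage exists.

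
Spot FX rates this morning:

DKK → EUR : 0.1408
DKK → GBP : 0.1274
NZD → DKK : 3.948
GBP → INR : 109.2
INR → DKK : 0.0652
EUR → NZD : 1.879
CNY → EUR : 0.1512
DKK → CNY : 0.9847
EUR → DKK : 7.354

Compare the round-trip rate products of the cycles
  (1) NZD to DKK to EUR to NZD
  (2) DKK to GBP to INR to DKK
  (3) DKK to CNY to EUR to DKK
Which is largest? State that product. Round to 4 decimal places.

(1) 3.948 × 0.1408 × 1.879 = 1.04450
(2) 0.1274 × 109.2 × 0.0652 = 0.90707
(3) 0.9847 × 0.1512 × 7.354 = 1.09491
Highest is cycle (3) at 1.0949 (>1, arbitrage).

1.0949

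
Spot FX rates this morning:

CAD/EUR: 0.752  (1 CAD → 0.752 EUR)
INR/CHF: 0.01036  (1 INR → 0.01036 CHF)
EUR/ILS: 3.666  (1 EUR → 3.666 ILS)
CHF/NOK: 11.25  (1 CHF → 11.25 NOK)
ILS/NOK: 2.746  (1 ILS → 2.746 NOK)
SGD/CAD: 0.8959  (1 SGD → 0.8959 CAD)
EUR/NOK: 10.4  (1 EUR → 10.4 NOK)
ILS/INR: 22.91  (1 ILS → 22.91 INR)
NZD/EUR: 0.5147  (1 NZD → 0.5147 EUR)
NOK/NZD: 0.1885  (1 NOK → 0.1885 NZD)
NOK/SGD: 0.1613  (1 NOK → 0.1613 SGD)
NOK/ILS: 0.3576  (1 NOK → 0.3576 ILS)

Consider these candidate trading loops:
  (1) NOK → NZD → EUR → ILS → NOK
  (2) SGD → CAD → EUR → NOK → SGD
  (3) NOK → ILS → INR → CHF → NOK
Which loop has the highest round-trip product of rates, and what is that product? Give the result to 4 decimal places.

(1) 0.1885 × 0.5147 × 3.666 × 2.746 = 0.97669
(2) 0.8959 × 0.752 × 10.4 × 0.1613 = 1.13017
(3) 0.3576 × 22.91 × 0.01036 × 11.25 = 0.95485
Highest is cycle (2) at 1.1302 (>1, arbitrage).

1.1302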